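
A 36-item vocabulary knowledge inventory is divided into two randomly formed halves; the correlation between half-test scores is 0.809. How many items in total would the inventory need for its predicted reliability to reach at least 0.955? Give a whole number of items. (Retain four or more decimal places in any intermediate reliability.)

r_full = 2(0.809)/(1 + 0.809) = 0.8944
n = r_tgt(1 − r_full) / [r_full(1 − r_tgt)] = 0.955 × 0.1056 / (0.8944 × 0.045) ≈ 2.5057
Required items = 2.5057 × 36 = 90.21, so 91 items.

91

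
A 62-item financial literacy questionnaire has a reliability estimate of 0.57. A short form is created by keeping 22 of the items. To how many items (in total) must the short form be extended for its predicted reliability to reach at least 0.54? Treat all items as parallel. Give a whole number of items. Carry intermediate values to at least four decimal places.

First, r for the 22-item form: n = 22/62 = 0.3548, so r_22 = 0.3548·0.57/(1 + (0.3548 − 1)·0.57) = 0.3199
Length factor from the short form to reach 0.54: n' = 0.54(1 − 0.3199) / [0.3199(1 − 0.54)] ≈ 2.4957
Items = 2.4957 × 22 ≈ 54.91 → 55

55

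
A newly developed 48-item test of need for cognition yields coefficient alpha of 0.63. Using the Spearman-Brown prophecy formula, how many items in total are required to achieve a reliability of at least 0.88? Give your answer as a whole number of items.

207

Spearman-Brown solved for the length factor n:
n = r*(1 − r) / [ r (1 − r*) ]
n = 0.88(1 − 0.63) / [0.63(1 − 0.88)]
  = 0.3256 / 0.0756 = 4.3069
So the test needs 4.3069 × 48 ≈ 206.73 items; rounding up, 207.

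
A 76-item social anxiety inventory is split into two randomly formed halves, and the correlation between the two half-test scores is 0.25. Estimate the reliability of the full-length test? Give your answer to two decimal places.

Each half is half the length of the full test, so the full test is n = 2 times a half.
r_full = 2r_hh / (1 + r_hh) = 2 × 0.25 / (1 + 0.25)
       = 0.5000 / 1.2500 = 0.4000

0.40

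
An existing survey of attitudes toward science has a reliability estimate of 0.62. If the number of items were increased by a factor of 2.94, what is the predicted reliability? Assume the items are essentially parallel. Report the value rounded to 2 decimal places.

0.83

r_new = (2.94 × 0.62) / (1 + (2.94 − 1) × 0.62)
     = 1.8228 / 2.2028 = 0.8275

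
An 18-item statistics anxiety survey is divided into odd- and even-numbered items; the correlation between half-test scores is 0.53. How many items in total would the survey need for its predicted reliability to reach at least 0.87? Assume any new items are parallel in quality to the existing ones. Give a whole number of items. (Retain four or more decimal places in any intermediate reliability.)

Corrected full-test reliability: r_full = 2 × 0.53 / (1 + 0.53) ≈ 0.6928
Solve Spearman-Brown for n: n = 0.87(1 − 0.6928) / [0.6928(1 − 0.87)] = 2.9675
Required items = 2.9675 × 18 = 53.41, so 54 items.

54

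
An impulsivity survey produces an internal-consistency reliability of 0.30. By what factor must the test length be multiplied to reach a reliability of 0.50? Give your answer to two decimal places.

n = 0.50 × (1 − 0.30) / [ 0.30 × (1 − 0.50) ]
n = 0.3500 / 0.1500 ≈ 2.3333

2.33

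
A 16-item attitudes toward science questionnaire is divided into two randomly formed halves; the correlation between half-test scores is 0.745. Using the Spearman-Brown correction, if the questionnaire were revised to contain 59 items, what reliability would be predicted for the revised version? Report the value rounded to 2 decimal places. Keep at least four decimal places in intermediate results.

First correct the split-half correlation to full-test reliability: r_full = 2 × 0.745 / (1 + 0.745) ≈ 0.8539
Length factor from 16 to 59 items: n = 59/16 = 3.6875
r_new = n·r_full / (1 + (n − 1)·r_full) = 3.1488 / 3.2949 ≈ 0.9557

0.96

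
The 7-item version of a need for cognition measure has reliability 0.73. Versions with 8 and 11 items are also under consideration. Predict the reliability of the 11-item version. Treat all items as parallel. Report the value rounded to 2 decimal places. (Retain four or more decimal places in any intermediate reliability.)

Only the ratio of lengths matters: n = 11/7 = 1.5714
r_{11} = n·r / (1 + (n − 1)·r) = 1.1471 / 1.4171 ≈ 0.8095

0.81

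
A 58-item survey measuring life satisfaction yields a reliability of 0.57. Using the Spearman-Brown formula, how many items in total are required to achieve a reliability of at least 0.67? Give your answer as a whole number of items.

Invert Spearman-Brown to solve for n:
n = r*(1 − r) / [ r (1 − r*) ]
n = [0.67 × 0.43] / [0.57 × 0.33]
  = 0.2881 / 0.1881 = 1.5316
1.5316 × 58 = 88.83 → 89 items

89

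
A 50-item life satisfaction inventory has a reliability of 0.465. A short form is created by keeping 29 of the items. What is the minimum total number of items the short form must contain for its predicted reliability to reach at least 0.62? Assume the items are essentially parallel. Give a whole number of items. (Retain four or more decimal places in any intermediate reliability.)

94

Short-form reliability: n = 29/50 = 0.5800; r_29 = n·r/(1+(n−1)r) ≈ 0.3352
Length factor from the short form to reach 0.62: n' = 0.62(1 − 0.3352) / [0.3352(1 − 0.62)] ≈ 3.2359
Total items = 3.2359 × 29 = 93.84, rounded up to 94.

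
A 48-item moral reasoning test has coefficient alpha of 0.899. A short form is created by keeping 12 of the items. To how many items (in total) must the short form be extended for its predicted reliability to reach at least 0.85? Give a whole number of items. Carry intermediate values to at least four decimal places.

31

Short-form reliability: n = 12/48 = 0.2500; r_12 = n·r/(1+(n−1)r) ≈ 0.6899
Length factor from the short form to reach 0.85: n' = 0.85(1 − 0.6899) / [0.6899(1 − 0.85)] ≈ 2.5471
Total items = 2.5471 × 12 = 30.57, rounded up to 31.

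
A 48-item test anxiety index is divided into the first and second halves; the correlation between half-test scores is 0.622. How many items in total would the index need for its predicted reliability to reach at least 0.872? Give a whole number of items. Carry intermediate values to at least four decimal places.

Corrected full-test reliability: r_full = 2 × 0.622 / (1 + 0.622) ≈ 0.7670
Solve Spearman-Brown for n: n = 0.872(1 − 0.7670) / [0.7670(1 − 0.872)] = 2.0695
Items = 2.0695 × 48 ≈ 99.34 → 100

100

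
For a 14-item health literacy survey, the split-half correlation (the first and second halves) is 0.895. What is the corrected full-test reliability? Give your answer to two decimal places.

0.94

r_full = 2(0.895) / (1 + 0.895)
r_full = 1.7900 / 1.8950 ≈ 0.9446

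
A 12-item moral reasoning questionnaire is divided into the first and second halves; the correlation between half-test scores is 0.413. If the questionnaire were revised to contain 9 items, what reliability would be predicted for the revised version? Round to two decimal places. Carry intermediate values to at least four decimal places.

Full-test reliability from the split-half r: r_full = 2(0.413)/(1 + 0.413) = 0.5846
Length factor from 12 to 9 items: n = 9/12 = 0.7500
r_new = n·r_full / (1 + (n − 1)·r_full) = 0.4385 / 0.8538 ≈ 0.5136

0.51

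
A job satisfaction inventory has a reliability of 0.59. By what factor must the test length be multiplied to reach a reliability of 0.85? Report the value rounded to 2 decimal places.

Invert Spearman-Brown to solve for n:
n = r_target (1 − r_old) / [ r_old (1 − r_target) ]
n = 0.85 × (1 − 0.59) / [ 0.59 × (1 − 0.85) ]
  = 0.3485 / 0.0885 = 3.9379

3.94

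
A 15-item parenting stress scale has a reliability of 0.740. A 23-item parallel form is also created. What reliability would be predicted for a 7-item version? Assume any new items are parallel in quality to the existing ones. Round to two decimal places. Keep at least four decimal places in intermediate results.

0.57

The 23-item form is not needed; work directly from the 15-item form with n = 7/15 = 0.4667.
r_{7} = n·r / (1 + (n − 1)·r) = 0.3454 / 0.6054 ≈ 0.5705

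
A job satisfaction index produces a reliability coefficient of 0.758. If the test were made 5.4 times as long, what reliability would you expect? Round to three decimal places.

r_new = 5.4·0.758 / [1 + (5.4 − 1)·0.758]
r_new = 4.0932 / 4.3352 ≈ 0.9442

0.944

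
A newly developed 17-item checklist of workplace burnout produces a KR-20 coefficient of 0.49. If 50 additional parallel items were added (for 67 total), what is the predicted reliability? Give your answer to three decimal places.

The new length is 67/17 = 3.9412 times the old.
By Spearman-Brown, r_new = n r / (1 + (n − 1) r).
r_new = (3.9412 × 0.49) / (1 + (3.9412 − 1) × 0.49)
r_new = 1.9312 / 2.4412 ≈ 0.7911

0.791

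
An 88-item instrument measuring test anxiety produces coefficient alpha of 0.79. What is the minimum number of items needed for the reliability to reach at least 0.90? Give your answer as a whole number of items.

211

Spearman-Brown solved for the length factor n:
n = r*(1 − r) / [ r (1 − r*) ]
n = 0.90(1 − 0.79) / [0.79(1 − 0.90)]
n = 0.1890 / 0.0790 ≈ 2.3924
So the test needs 2.3924 × 88 ≈ 210.53 items; rounding up, 211.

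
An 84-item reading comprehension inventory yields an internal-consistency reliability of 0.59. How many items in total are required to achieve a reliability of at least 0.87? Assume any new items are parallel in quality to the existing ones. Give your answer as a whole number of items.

Rearranging the Spearman-Brown formula for n,
n = r*(1 − r) / [ r (1 − r*) ]
n = [0.87 × 0.41] / [0.59 × 0.13]
  = 0.3567 / 0.0767 = 4.6506
4.6506 × 84 = 390.65 → 391 items

391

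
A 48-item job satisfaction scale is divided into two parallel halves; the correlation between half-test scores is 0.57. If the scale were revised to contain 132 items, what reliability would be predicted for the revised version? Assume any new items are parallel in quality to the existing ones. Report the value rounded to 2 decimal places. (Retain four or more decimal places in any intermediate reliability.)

0.88

Spearman-Brown correction (n = 2): r_full = 2·0.57/(1 + 0.57) = 0.7261
Then adjust to 132 items: n = 132/48 = 2.7500
r_new = n·r_full / (1 + (n − 1)·r_full) = 1.9968 / 2.2707 ≈ 0.8794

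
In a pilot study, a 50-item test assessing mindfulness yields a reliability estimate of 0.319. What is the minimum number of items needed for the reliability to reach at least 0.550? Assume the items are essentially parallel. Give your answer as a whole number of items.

n = 0.550(1 − 0.319) / [0.319(1 − 0.550)]
n = 0.374550 / 0.143550 ≈ 2.6092
2.6092 × 50 = 130.46 → 131 items

131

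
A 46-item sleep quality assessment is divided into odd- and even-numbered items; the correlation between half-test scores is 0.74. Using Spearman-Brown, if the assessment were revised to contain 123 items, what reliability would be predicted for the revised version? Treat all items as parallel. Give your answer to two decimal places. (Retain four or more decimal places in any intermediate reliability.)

0.94

Full-test reliability from the split-half r: r_full = 2(0.74)/(1 + 0.74) = 0.8506
Then adjust to 123 items: n = 123/46 = 2.6739
r_new = n·r_full / (1 + (n − 1)·r_full) = 2.2744 / 2.4238 ≈ 0.9384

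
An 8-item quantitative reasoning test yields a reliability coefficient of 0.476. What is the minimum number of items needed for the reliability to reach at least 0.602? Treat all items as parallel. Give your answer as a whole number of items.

n = [0.602 × 0.524] / [0.476 × 0.398]
n = 0.315448 / 0.189448 ≈ 1.6651
So the test needs 1.6651 × 8 ≈ 13.32 items; rounding up, 14.

14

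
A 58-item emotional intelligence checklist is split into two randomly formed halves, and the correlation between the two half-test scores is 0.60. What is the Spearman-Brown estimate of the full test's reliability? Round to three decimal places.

0.750

Each half is half the length of the full test, so the full test is n = 2 times a half.
r_full = 2(0.60) / (1 + 0.60)
r_full = 1.2000 / 1.6000 ≈ 0.7500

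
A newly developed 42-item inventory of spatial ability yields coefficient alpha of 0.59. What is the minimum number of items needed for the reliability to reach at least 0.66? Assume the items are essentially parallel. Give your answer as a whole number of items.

Spearman-Brown solved for the length factor n:
n = r*(1 − r) / [ r (1 − r*) ]
n = [0.66 × 0.41] / [0.59 × 0.34]
n = 0.2706 / 0.2006 ≈ 1.3490
Items needed = n × 42 = 1.3490 × 42 ≈ 56.66 → round up to 57

57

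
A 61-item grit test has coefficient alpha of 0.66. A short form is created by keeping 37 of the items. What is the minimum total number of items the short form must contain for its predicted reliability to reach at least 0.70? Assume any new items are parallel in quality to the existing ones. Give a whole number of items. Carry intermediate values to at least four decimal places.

Short-form reliability: n = 37/61 = 0.6066; r_37 = n·r/(1+(n−1)r) ≈ 0.5408
Length factor from the short form to reach 0.70: n' = 0.70(1 − 0.5408) / [0.5408(1 − 0.70)] ≈ 1.9813
Total items = 1.9813 × 37 = 73.31, rounded up to 74.

74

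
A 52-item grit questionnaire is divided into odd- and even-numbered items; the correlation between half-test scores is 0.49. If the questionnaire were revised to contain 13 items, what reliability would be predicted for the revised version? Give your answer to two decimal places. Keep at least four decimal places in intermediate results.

0.32

Spearman-Brown correction (n = 2): r_full = 2·0.49/(1 + 0.49) = 0.6577
Length factor from 52 to 13 items: n = 13/52 = 0.2500
r_new = n·r_full / (1 + (n − 1)·r_full) = 0.1644 / 0.5067 ≈ 0.3245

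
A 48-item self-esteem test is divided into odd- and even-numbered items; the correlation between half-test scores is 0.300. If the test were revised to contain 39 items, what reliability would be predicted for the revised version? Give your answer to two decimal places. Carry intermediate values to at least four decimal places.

0.41

Full-test reliability from the split-half r: r_full = 2(0.300)/(1 + 0.300) = 0.4615
Length factor from 48 to 39 items: n = 39/48 = 0.8125
r_new = n·r_full / (1 + (n − 1)·r_full) = 0.3750 / 0.9135 ≈ 0.4105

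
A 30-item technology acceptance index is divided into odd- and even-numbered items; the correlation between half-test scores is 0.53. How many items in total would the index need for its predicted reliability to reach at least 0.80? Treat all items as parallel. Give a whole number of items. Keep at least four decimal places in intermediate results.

Corrected full-test reliability: r_full = 2 × 0.53 / (1 + 0.53) ≈ 0.6928
Solve Spearman-Brown for n: n = 0.80(1 − 0.6928) / [0.6928(1 − 0.80)] = 1.7737
Items = 1.7737 × 30 ≈ 53.21 → 54

54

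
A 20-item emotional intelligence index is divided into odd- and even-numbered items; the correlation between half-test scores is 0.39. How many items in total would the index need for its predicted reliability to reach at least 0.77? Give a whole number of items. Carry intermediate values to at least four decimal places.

Corrected full-test reliability: r_full = 2 × 0.39 / (1 + 0.39) ≈ 0.5612
Solve Spearman-Brown for n: n = 0.77(1 − 0.5612) / [0.5612(1 − 0.77)] = 2.6177
Items = 2.6177 × 20 ≈ 52.35 → 53

53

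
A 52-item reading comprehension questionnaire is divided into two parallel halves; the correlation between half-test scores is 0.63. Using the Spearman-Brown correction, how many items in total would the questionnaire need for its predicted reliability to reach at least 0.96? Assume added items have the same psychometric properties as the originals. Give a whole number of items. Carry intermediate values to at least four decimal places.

367

r_full = 2(0.63)/(1 + 0.63) = 0.7730
n = r_tgt(1 − r_full) / [r_full(1 − r_tgt)] = 0.96 × 0.2270 / (0.7730 × 0.04) ≈ 7.0479
Items = 7.0479 × 52 ≈ 366.49 → 367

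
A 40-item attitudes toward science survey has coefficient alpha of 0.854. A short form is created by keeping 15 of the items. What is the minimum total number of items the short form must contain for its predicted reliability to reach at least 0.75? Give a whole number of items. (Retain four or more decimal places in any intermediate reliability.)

First, r for the 15-item form: n = 15/40 = 0.3750, so r_15 = 0.3750·0.854/(1 + (0.3750 − 1)·0.854) = 0.6869
Then solve for n' with r_old = 0.6869, r_target = 0.75: n' = 0.75(1 − 0.6869)/[0.6869(1 − 0.75)] = 1.3674
Items = 1.3674 × 15 ≈ 20.51 → 21

21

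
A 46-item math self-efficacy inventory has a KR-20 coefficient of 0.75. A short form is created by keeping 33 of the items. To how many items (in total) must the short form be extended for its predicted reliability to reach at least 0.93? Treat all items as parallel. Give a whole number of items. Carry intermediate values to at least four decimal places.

204

First, r for the 33-item form: n = 33/46 = 0.7174, so r_33 = 0.7174·0.75/(1 + (0.7174 − 1)·0.75) = 0.6828
Length factor from the short form to reach 0.93: n' = 0.93(1 − 0.6828) / [0.6828(1 − 0.93)] ≈ 6.1720
Items = 6.1720 × 33 ≈ 203.68 → 204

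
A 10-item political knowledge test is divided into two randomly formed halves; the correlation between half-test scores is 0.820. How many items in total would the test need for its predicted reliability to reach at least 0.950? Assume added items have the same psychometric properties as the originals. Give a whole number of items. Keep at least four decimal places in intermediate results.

21

r_full = 2(0.820)/(1 + 0.820) = 0.9011
Solve Spearman-Brown for n: n = 0.950(1 − 0.9011) / [0.9011(1 − 0.950)] = 2.0853
Items = 2.0853 × 10 ≈ 20.85 → 21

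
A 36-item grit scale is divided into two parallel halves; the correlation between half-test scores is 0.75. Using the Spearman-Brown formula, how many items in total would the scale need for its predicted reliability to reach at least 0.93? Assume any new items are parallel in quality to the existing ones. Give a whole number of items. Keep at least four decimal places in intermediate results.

80

r_full = 2(0.75)/(1 + 0.75) = 0.8571
n = r_tgt(1 − r_full) / [r_full(1 − r_tgt)] = 0.93 × 0.1429 / (0.8571 × 0.07) ≈ 2.2151
Required items = 2.2151 × 36 = 79.74, so 80 items.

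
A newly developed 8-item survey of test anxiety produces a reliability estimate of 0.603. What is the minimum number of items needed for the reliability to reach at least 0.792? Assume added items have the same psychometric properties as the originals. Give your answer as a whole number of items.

Invert Spearman-Brown to solve for n:
n = r_target (1 − r_old) / [ r_old (1 − r_target) ]
n = 0.792(1 − 0.603) / [0.603(1 − 0.792)]
n = 0.314424 / 0.125424 ≈ 2.5069
So the test needs 2.5069 × 8 ≈ 20.06 items; rounding up, 21.

21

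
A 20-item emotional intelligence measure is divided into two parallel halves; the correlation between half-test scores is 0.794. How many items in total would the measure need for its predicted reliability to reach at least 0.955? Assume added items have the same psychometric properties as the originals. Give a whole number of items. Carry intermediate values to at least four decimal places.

r_full = 2(0.794)/(1 + 0.794) = 0.8852
n = r_tgt(1 − r_full) / [r_full(1 − r_tgt)] = 0.955 × 0.1148 / (0.8852 × 0.045) ≈ 2.7523
Required items = 2.7523 × 20 = 55.05, so 56 items.

56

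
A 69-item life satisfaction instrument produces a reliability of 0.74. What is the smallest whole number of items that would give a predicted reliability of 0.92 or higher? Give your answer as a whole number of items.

Spearman-Brown solved for the length factor n:
n = r_target (1 − r_old) / [ r_old (1 − r_target) ]
n = 0.92 × (1 − 0.74) / [ 0.74 × (1 − 0.92) ]
n = 0.2392 / 0.0592 ≈ 4.0405
Items needed = n × 69 = 4.0405 × 69 ≈ 278.79 → round up to 279

279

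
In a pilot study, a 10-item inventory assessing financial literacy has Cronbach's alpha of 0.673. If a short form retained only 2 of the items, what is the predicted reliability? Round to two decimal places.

0.29

The new length is 2/10 = 0.2 times the old.
By Spearman-Brown, r_new = n r / (1 + (n − 1) r).
r_new = 0.2·0.673 / [1 + (0.2 − 1)·0.673]
     = 0.1346 / 0.4616 = 0.2916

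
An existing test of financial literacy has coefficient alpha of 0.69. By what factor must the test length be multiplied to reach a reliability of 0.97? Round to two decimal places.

14.53

n = [0.97 × 0.31] / [0.69 × 0.03]
  = 0.3007 / 0.0207 = 14.5266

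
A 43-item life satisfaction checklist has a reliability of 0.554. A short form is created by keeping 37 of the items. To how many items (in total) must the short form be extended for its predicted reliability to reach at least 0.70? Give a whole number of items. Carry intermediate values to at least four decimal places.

81

Short-form reliability: n = 37/43 = 0.8605; r_37 = n·r/(1+(n−1)r) ≈ 0.5166
Then solve for n' with r_old = 0.5166, r_target = 0.70: n' = 0.70(1 − 0.5166)/[0.5166(1 − 0.70)] = 2.1834
Items = 2.1834 × 37 ≈ 80.79 → 81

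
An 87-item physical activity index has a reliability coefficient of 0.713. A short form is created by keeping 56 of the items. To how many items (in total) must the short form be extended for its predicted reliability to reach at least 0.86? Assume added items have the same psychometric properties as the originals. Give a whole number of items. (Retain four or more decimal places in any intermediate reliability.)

216

Short-form reliability: n = 56/87 = 0.6437; r_56 = n·r/(1+(n−1)r) ≈ 0.6153
Length factor from the short form to reach 0.86: n' = 0.86(1 − 0.6153) / [0.6153(1 − 0.86)] ≈ 3.8407
Total items = 3.8407 × 56 = 215.08, rounded up to 216.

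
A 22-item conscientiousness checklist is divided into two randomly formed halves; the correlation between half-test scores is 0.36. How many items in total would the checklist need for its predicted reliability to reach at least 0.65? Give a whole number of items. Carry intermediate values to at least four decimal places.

r_full = 2(0.36)/(1 + 0.36) = 0.5294
Solve Spearman-Brown for n: n = 0.65(1 − 0.5294) / [0.5294(1 − 0.65)] = 1.6509
Required items = 1.6509 × 22 = 36.32, so 37 items.

37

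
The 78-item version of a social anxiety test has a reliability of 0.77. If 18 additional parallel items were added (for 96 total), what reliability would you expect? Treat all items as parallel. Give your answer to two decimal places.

The new length is 96/78 = 1.2308 times the old.
Apply the Spearman-Brown prophecy formula, r' = nr / [1 + (n − 1)r]:
r_new = 1.2308·0.77 / [1 + (1.2308 − 1)·0.77]
r_new = 0.9477 / 1.1777 ≈ 0.8047

0.80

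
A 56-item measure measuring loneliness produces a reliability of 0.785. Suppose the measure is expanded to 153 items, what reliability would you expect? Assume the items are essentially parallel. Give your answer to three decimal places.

0.909

Length ratio n = 153/56 = 2.7321
r_new = 2.7321·0.785 / [1 + (2.7321 − 1)·0.785]
r_new = 2.1447 / 2.3597 ≈ 0.9089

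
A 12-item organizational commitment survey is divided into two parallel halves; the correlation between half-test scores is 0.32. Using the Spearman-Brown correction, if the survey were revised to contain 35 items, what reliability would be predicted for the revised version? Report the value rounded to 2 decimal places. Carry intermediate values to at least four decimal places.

First correct the split-half correlation to full-test reliability: r_full = 2 × 0.32 / (1 + 0.32) ≈ 0.4848
Length factor from 12 to 35 items: n = 35/12 = 2.9167
r_new = n·r_full / (1 + (n − 1)·r_full) = 1.4140 / 1.9292 ≈ 0.7329

0.73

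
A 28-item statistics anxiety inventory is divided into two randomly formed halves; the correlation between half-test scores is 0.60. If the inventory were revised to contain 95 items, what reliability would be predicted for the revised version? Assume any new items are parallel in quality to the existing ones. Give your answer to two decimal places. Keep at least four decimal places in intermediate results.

0.91

First correct the split-half correlation to full-test reliability: r_full = 2 × 0.60 / (1 + 0.60) ≈ 0.7500
Length factor from 28 to 95 items: n = 95/28 = 3.3929
r_new = n·r_full / (1 + (n − 1)·r_full) = 2.5447 / 2.7947 ≈ 0.9105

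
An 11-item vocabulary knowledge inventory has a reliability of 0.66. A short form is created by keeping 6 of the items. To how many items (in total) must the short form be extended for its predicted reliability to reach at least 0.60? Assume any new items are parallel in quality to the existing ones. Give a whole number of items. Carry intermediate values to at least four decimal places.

Short-form reliability: n = 6/11 = 0.5455; r_6 = n·r/(1+(n−1)r) ≈ 0.5143
Then solve for n' with r_old = 0.5143, r_target = 0.60: n' = 0.60(1 − 0.5143)/[0.5143(1 − 0.60)] = 1.4166
Total items = 1.4166 × 6 = 8.50, rounded up to 9.

9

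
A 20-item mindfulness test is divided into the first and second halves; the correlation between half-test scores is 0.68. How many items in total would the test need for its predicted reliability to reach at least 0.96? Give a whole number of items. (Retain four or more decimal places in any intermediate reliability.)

113

r_full = 2(0.68)/(1 + 0.68) = 0.8095
Solve Spearman-Brown for n: n = 0.96(1 − 0.8095) / [0.8095(1 − 0.96)] = 5.6479
Items = 5.6479 × 20 ≈ 112.96 → 113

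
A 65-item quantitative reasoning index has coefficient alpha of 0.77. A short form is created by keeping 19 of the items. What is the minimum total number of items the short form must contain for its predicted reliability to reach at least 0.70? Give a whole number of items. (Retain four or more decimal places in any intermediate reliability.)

Short-form reliability: n = 19/65 = 0.2923; r_19 = n·r/(1+(n−1)r) ≈ 0.4946
Length factor from the short form to reach 0.70: n' = 0.70(1 − 0.4946) / [0.4946(1 − 0.70)] ≈ 2.3843
Items = 2.3843 × 19 ≈ 45.30 → 46

46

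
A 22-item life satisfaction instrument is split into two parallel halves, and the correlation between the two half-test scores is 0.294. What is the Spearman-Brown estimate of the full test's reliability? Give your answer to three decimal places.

Apply the Spearman-Brown correction with n = 2:
r_full = 2(0.294) / (1 + 0.294)
r_full = 0.5880 / 1.2940 ≈ 0.4544

0.454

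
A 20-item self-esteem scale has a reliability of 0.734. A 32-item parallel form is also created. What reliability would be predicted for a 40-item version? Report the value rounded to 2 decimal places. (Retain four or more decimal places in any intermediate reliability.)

The 32-item form is not needed; work directly from the 20-item form with n = 40/20 = 2.0000.
r_{40} = n·r / (1 + (n − 1)·r) = 1.4680 / 1.7340 ≈ 0.8466

0.85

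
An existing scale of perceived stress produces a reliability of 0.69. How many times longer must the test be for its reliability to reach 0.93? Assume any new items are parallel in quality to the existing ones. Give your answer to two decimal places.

Rearranging the Spearman-Brown formula for n,
n = r_target (1 − r_old) / [ r_old (1 − r_target) ]
n = 0.93 × (1 − 0.69) / [ 0.69 × (1 − 0.93) ]
  = 0.2883 / 0.0483 = 5.9689

5.97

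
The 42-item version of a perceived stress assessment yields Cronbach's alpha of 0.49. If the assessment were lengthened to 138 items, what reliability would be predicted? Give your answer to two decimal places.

0.76

Length ratio n = 138/42 = 3.2857
Apply the Spearman-Brown prophecy formula, r' = nr / [1 + (n − 1)r]:
r_new = 3.2857·0.49 / [1 + (3.2857 − 1)·0.49]
     = 1.6100 / 2.1200 = 0.7594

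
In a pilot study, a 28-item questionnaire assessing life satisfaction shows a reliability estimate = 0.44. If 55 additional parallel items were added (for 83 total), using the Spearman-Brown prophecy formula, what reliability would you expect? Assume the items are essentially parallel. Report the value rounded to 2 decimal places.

0.70

Length ratio n = 83/28 = 2.9643
r_new = (2.9643 × 0.44) / (1 + (2.9643 − 1) × 0.44)
     = 1.3043 / 1.8643 = 0.6996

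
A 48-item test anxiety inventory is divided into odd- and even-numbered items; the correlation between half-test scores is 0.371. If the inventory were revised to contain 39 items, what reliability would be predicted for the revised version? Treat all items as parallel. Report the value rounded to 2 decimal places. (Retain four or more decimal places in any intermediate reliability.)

First correct the split-half correlation to full-test reliability: r_full = 2 × 0.371 / (1 + 0.371) ≈ 0.5412
Then adjust to 39 items: n = 39/48 = 0.8125
r_new = n·r_full / (1 + (n − 1)·r_full) = 0.4397 / 0.8985 ≈ 0.4894

0.49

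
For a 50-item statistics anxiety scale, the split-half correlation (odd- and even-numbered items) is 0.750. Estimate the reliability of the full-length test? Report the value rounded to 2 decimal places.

The full test is twice the length of either half (n = 2).
r_full = 2r_hh / (1 + r_hh) = 2 × 0.750 / (1 + 0.750)
r_full = 1.5000 / 1.7500 ≈ 0.8571

0.86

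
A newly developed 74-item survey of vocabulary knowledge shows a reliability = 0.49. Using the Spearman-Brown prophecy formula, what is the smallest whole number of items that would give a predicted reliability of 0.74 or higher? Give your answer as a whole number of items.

220

Invert Spearman-Brown to solve for n:
n = r_target (1 − r_old) / [ r_old (1 − r_target) ]
n = 0.74(1 − 0.49) / [0.49(1 − 0.74)]
  = 0.3774 / 0.1274 = 2.9623
Items needed = n × 74 = 2.9623 × 74 ≈ 219.21 → round up to 220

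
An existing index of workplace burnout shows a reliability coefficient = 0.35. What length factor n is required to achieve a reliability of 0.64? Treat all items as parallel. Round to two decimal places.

3.30

Rearranging the Spearman-Brown formula for n,
n = r*(1 − r) / [ r (1 − r*) ]
n = [0.64 × 0.65] / [0.35 × 0.36]
n = 0.4160 / 0.1260 ≈ 3.3016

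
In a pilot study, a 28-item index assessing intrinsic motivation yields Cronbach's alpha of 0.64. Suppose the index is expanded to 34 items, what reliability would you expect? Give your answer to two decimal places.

0.68

n = 34/28 = 1.2143
Spearman-Brown: r_new = n·r / (1 + (n − 1)·r)
r_new = (1.2143 × 0.64) / (1 + (1.2143 − 1) × 0.64)
     = 0.7772 / 1.1372 = 0.6834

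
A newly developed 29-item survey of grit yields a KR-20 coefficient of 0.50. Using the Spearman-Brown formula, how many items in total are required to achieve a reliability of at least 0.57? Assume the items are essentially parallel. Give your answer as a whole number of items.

n = 0.57 × (1 − 0.50) / [ 0.50 × (1 − 0.57) ]
  = 0.2850 / 0.2150 = 1.3256
1.3256 × 29 = 38.44 → 39 items

39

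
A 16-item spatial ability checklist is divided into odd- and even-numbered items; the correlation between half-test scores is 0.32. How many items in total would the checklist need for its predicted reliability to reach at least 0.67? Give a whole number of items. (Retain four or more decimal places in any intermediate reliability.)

r_full = 2(0.32)/(1 + 0.32) = 0.4848
n = r_tgt(1 − r_full) / [r_full(1 − r_tgt)] = 0.67 × 0.5152 / (0.4848 × 0.33) ≈ 2.1576
Items = 2.1576 × 16 ≈ 34.52 → 35

35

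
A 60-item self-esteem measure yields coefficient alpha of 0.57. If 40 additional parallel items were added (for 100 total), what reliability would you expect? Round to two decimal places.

0.69

The new length is 100/60 = 1.6667 times the old.
By Spearman-Brown, r_new = n r / (1 + (n − 1) r).
r_new = (1.6667 × 0.57) / (1 + (1.6667 − 1) × 0.57)
     = 0.9500 / 1.3800 = 0.6884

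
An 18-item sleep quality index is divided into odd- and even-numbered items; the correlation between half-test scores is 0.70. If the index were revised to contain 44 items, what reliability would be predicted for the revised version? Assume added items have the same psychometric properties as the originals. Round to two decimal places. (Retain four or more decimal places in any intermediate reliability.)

0.92

First correct the split-half correlation to full-test reliability: r_full = 2 × 0.70 / (1 + 0.70) ≈ 0.8235
Then adjust to 44 items: n = 44/18 = 2.4444
r_new = n·r_full / (1 + (n − 1)·r_full) = 2.0130 / 2.1895 ≈ 0.9194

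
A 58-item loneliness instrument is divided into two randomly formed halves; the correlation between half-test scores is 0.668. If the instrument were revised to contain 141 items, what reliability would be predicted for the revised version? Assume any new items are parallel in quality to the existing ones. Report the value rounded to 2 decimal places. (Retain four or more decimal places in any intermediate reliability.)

Full-test reliability from the split-half r: r_full = 2(0.668)/(1 + 0.668) = 0.8010
Length factor from 58 to 141 items: n = 141/58 = 2.4310
r_new = n·r_full / (1 + (n − 1)·r_full) = 1.9472 / 2.1462 ≈ 0.9073

0.91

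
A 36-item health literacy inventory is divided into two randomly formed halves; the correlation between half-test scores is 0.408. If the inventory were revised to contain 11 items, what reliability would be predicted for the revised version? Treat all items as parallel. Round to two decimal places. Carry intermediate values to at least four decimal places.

Full-test reliability from the split-half r: r_full = 2(0.408)/(1 + 0.408) = 0.5795
Then adjust to 11 items: n = 11/36 = 0.3056
r_new = n·r_full / (1 + (n − 1)·r_full) = 0.1771 / 0.5976 ≈ 0.2964

0.30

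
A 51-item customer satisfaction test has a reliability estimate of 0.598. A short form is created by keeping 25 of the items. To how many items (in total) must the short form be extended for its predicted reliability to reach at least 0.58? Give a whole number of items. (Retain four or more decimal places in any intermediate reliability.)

Short-form reliability: n = 25/51 = 0.4902; r_25 = n·r/(1+(n−1)r) ≈ 0.4217
Then solve for n' with r_old = 0.4217, r_target = 0.58: n' = 0.58(1 − 0.4217)/[0.4217(1 − 0.58)] = 1.8938
Items = 1.8938 × 25 ≈ 47.34 → 48

48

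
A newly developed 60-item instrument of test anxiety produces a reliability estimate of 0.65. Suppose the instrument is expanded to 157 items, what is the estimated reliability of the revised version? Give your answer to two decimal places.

0.83

n = 157/60 = 2.6167
By Spearman-Brown, r_new = n r / (1 + (n − 1) r).
r_new = 2.6167·0.65 / [1 + (2.6167 − 1)·0.65]
r_new = 1.7009 / 2.0509 ≈ 0.8293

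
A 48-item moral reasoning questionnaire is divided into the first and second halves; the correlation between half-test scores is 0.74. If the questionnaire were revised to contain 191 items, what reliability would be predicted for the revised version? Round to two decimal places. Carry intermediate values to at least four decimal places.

First correct the split-half correlation to full-test reliability: r_full = 2 × 0.74 / (1 + 0.74) ≈ 0.8506
Length factor from 48 to 191 items: n = 191/48 = 3.9792
r_new = n·r_full / (1 + (n − 1)·r_full) = 3.3847 / 3.5341 ≈ 0.9577

0.96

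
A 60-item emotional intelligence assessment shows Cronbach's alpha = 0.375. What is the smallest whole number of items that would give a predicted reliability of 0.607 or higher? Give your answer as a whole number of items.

155

n = 0.607 × (1 − 0.375) / [ 0.375 × (1 − 0.607) ]
n = 0.379375 / 0.147375 ≈ 2.5742
So the test needs 2.5742 × 60 ≈ 154.45 items; rounding up, 155.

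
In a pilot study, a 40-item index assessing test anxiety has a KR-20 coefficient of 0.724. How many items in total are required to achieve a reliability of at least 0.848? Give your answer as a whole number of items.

86

n = 0.848 × (1 − 0.724) / [ 0.724 × (1 − 0.848) ]
  = 0.234048 / 0.110048 = 2.1268
2.1268 × 40 = 85.07 → 86 items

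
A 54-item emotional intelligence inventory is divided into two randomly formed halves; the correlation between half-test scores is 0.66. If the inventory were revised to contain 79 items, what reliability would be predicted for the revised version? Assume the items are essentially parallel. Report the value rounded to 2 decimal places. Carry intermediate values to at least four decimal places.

0.85

First correct the split-half correlation to full-test reliability: r_full = 2 × 0.66 / (1 + 0.66) ≈ 0.7952
Length factor from 54 to 79 items: n = 79/54 = 1.4630
r_new = n·r_full / (1 + (n − 1)·r_full) = 1.1634 / 1.3682 ≈ 0.8503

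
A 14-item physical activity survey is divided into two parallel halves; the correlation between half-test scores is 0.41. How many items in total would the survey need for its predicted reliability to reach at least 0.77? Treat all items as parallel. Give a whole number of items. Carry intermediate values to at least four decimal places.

34

Corrected full-test reliability: r_full = 2 × 0.41 / (1 + 0.41) ≈ 0.5816
n = r_tgt(1 − r_full) / [r_full(1 − r_tgt)] = 0.77 × 0.4184 / (0.5816 × 0.23) ≈ 2.4084
Items = 2.4084 × 14 ≈ 33.72 → 34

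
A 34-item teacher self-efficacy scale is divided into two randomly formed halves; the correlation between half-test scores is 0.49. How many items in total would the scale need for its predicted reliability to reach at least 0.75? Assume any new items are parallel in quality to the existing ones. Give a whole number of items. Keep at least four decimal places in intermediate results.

r_full = 2(0.49)/(1 + 0.49) = 0.6577
Solve Spearman-Brown for n: n = 0.75(1 − 0.6577) / [0.6577(1 − 0.75)] = 1.5614
Required items = 1.5614 × 34 = 53.09, so 54 items.

54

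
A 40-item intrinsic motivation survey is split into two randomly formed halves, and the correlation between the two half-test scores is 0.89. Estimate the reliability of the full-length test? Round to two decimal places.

0.94

Apply the Spearman-Brown correction with n = 2:
r_full = 2(0.89) / (1 + 0.89)
r_full = 1.7800 / 1.8900 ≈ 0.9418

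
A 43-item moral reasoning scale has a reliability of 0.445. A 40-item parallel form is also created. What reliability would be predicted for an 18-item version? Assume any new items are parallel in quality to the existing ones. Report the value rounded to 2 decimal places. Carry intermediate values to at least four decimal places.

The 40-item form is not needed; work directly from the 43-item form with n = 18/43 = 0.4186.
r_{18} = n·r / (1 + (n − 1)·r) = 0.1863 / 0.7413 ≈ 0.2513

0.25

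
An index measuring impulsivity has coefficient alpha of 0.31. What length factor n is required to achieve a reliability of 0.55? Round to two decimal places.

2.72

n = 0.55 × (1 − 0.31) / [ 0.31 × (1 − 0.55) ]
  = 0.3795 / 0.1395 = 2.7204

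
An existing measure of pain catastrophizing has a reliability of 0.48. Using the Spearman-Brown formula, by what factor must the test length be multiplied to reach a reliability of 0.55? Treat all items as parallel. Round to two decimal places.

1.32

Invert Spearman-Brown to solve for n:
n = r*(1 − r) / [ r (1 − r*) ]
n = [0.55 × 0.52] / [0.48 × 0.45]
  = 0.2860 / 0.2160 = 1.3241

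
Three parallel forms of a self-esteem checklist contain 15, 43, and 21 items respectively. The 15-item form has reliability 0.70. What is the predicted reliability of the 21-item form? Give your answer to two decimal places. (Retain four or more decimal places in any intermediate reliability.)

0.77

Only the ratio of lengths matters: n = 21/15 = 1.4000
r_{21} = n·r / (1 + (n − 1)·r) = 0.9800 / 1.2800 ≈ 0.7656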